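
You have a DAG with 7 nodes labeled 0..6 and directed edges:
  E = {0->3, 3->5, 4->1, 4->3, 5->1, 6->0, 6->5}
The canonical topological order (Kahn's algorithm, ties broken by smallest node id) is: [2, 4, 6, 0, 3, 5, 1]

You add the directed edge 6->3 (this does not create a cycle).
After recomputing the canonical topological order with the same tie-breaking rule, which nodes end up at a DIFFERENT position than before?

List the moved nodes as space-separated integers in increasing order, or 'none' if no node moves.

Old toposort: [2, 4, 6, 0, 3, 5, 1]
Added edge 6->3
Recompute Kahn (smallest-id tiebreak):
  initial in-degrees: [1, 2, 0, 3, 0, 2, 0]
  ready (indeg=0): [2, 4, 6]
  pop 2: no out-edges | ready=[4, 6] | order so far=[2]
  pop 4: indeg[1]->1; indeg[3]->2 | ready=[6] | order so far=[2, 4]
  pop 6: indeg[0]->0; indeg[3]->1; indeg[5]->1 | ready=[0] | order so far=[2, 4, 6]
  pop 0: indeg[3]->0 | ready=[3] | order so far=[2, 4, 6, 0]
  pop 3: indeg[5]->0 | ready=[5] | order so far=[2, 4, 6, 0, 3]
  pop 5: indeg[1]->0 | ready=[1] | order so far=[2, 4, 6, 0, 3, 5]
  pop 1: no out-edges | ready=[] | order so far=[2, 4, 6, 0, 3, 5, 1]
New canonical toposort: [2, 4, 6, 0, 3, 5, 1]
Compare positions:
  Node 0: index 3 -> 3 (same)
  Node 1: index 6 -> 6 (same)
  Node 2: index 0 -> 0 (same)
  Node 3: index 4 -> 4 (same)
  Node 4: index 1 -> 1 (same)
  Node 5: index 5 -> 5 (same)
  Node 6: index 2 -> 2 (same)
Nodes that changed position: none

Answer: none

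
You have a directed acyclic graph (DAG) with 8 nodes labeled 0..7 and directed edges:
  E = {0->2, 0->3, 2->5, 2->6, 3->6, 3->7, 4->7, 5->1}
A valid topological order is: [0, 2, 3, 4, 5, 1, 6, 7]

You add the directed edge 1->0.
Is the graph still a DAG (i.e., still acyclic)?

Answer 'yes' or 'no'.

Answer: no

Derivation:
Given toposort: [0, 2, 3, 4, 5, 1, 6, 7]
Position of 1: index 5; position of 0: index 0
New edge 1->0: backward (u after v in old order)
Backward edge: old toposort is now invalid. Check if this creates a cycle.
Does 0 already reach 1? Reachable from 0: [0, 1, 2, 3, 5, 6, 7]. YES -> cycle!
Still a DAG? no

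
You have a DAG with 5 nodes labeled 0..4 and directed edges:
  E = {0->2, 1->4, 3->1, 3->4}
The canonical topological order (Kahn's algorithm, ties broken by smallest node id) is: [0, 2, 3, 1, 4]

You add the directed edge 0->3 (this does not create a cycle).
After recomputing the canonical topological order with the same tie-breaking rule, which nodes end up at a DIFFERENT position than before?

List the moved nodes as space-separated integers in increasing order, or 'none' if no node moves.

Answer: none

Derivation:
Old toposort: [0, 2, 3, 1, 4]
Added edge 0->3
Recompute Kahn (smallest-id tiebreak):
  initial in-degrees: [0, 1, 1, 1, 2]
  ready (indeg=0): [0]
  pop 0: indeg[2]->0; indeg[3]->0 | ready=[2, 3] | order so far=[0]
  pop 2: no out-edges | ready=[3] | order so far=[0, 2]
  pop 3: indeg[1]->0; indeg[4]->1 | ready=[1] | order so far=[0, 2, 3]
  pop 1: indeg[4]->0 | ready=[4] | order so far=[0, 2, 3, 1]
  pop 4: no out-edges | ready=[] | order so far=[0, 2, 3, 1, 4]
New canonical toposort: [0, 2, 3, 1, 4]
Compare positions:
  Node 0: index 0 -> 0 (same)
  Node 1: index 3 -> 3 (same)
  Node 2: index 1 -> 1 (same)
  Node 3: index 2 -> 2 (same)
  Node 4: index 4 -> 4 (same)
Nodes that changed position: none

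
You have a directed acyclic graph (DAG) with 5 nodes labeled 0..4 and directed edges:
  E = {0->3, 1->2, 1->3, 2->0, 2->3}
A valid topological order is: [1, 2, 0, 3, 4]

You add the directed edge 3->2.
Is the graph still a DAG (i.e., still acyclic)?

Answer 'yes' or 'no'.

Given toposort: [1, 2, 0, 3, 4]
Position of 3: index 3; position of 2: index 1
New edge 3->2: backward (u after v in old order)
Backward edge: old toposort is now invalid. Check if this creates a cycle.
Does 2 already reach 3? Reachable from 2: [0, 2, 3]. YES -> cycle!
Still a DAG? no

Answer: no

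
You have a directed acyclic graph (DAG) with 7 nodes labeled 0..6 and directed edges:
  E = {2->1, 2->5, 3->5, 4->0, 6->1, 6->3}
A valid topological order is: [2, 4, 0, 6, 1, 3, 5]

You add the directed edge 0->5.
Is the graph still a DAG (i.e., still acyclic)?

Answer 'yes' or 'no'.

Given toposort: [2, 4, 0, 6, 1, 3, 5]
Position of 0: index 2; position of 5: index 6
New edge 0->5: forward
Forward edge: respects the existing order. Still a DAG, same toposort still valid.
Still a DAG? yes

Answer: yes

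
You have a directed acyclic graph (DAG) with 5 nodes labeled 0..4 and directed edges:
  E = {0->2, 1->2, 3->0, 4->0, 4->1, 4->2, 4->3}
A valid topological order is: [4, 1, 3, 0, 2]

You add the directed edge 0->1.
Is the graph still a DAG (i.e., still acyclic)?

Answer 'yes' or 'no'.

Answer: yes

Derivation:
Given toposort: [4, 1, 3, 0, 2]
Position of 0: index 3; position of 1: index 1
New edge 0->1: backward (u after v in old order)
Backward edge: old toposort is now invalid. Check if this creates a cycle.
Does 1 already reach 0? Reachable from 1: [1, 2]. NO -> still a DAG (reorder needed).
Still a DAG? yes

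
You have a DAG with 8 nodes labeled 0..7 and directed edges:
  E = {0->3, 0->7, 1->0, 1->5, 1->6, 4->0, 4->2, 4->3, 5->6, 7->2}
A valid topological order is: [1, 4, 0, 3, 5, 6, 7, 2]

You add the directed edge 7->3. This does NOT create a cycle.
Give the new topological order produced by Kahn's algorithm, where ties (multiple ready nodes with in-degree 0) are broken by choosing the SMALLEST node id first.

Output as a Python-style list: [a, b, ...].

Answer: [1, 4, 0, 5, 6, 7, 2, 3]

Derivation:
Old toposort: [1, 4, 0, 3, 5, 6, 7, 2]
Added edge: 7->3
Position of 7 (6) > position of 3 (3). Must reorder: 7 must now come before 3.
Run Kahn's algorithm (break ties by smallest node id):
  initial in-degrees: [2, 0, 2, 3, 0, 1, 2, 1]
  ready (indeg=0): [1, 4]
  pop 1: indeg[0]->1; indeg[5]->0; indeg[6]->1 | ready=[4, 5] | order so far=[1]
  pop 4: indeg[0]->0; indeg[2]->1; indeg[3]->2 | ready=[0, 5] | order so far=[1, 4]
  pop 0: indeg[3]->1; indeg[7]->0 | ready=[5, 7] | order so far=[1, 4, 0]
  pop 5: indeg[6]->0 | ready=[6, 7] | order so far=[1, 4, 0, 5]
  pop 6: no out-edges | ready=[7] | order so far=[1, 4, 0, 5, 6]
  pop 7: indeg[2]->0; indeg[3]->0 | ready=[2, 3] | order so far=[1, 4, 0, 5, 6, 7]
  pop 2: no out-edges | ready=[3] | order so far=[1, 4, 0, 5, 6, 7, 2]
  pop 3: no out-edges | ready=[] | order so far=[1, 4, 0, 5, 6, 7, 2, 3]
  Result: [1, 4, 0, 5, 6, 7, 2, 3]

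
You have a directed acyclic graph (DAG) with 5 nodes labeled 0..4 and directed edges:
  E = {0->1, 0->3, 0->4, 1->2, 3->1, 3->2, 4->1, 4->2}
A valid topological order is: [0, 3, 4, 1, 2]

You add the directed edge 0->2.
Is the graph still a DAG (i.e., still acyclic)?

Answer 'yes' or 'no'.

Given toposort: [0, 3, 4, 1, 2]
Position of 0: index 0; position of 2: index 4
New edge 0->2: forward
Forward edge: respects the existing order. Still a DAG, same toposort still valid.
Still a DAG? yes

Answer: yes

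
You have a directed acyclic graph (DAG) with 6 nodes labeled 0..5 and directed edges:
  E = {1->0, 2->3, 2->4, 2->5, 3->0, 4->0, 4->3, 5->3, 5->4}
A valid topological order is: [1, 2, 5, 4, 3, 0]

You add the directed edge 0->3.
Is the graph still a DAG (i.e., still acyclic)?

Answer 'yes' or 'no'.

Answer: no

Derivation:
Given toposort: [1, 2, 5, 4, 3, 0]
Position of 0: index 5; position of 3: index 4
New edge 0->3: backward (u after v in old order)
Backward edge: old toposort is now invalid. Check if this creates a cycle.
Does 3 already reach 0? Reachable from 3: [0, 3]. YES -> cycle!
Still a DAG? no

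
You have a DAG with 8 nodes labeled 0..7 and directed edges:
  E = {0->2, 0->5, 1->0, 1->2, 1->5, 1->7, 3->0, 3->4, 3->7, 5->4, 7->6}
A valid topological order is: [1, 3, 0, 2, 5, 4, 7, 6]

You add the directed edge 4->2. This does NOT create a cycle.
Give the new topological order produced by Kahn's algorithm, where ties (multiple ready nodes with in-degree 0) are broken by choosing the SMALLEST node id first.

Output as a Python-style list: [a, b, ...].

Answer: [1, 3, 0, 5, 4, 2, 7, 6]

Derivation:
Old toposort: [1, 3, 0, 2, 5, 4, 7, 6]
Added edge: 4->2
Position of 4 (5) > position of 2 (3). Must reorder: 4 must now come before 2.
Run Kahn's algorithm (break ties by smallest node id):
  initial in-degrees: [2, 0, 3, 0, 2, 2, 1, 2]
  ready (indeg=0): [1, 3]
  pop 1: indeg[0]->1; indeg[2]->2; indeg[5]->1; indeg[7]->1 | ready=[3] | order so far=[1]
  pop 3: indeg[0]->0; indeg[4]->1; indeg[7]->0 | ready=[0, 7] | order so far=[1, 3]
  pop 0: indeg[2]->1; indeg[5]->0 | ready=[5, 7] | order so far=[1, 3, 0]
  pop 5: indeg[4]->0 | ready=[4, 7] | order so far=[1, 3, 0, 5]
  pop 4: indeg[2]->0 | ready=[2, 7] | order so far=[1, 3, 0, 5, 4]
  pop 2: no out-edges | ready=[7] | order so far=[1, 3, 0, 5, 4, 2]
  pop 7: indeg[6]->0 | ready=[6] | order so far=[1, 3, 0, 5, 4, 2, 7]
  pop 6: no out-edges | ready=[] | order so far=[1, 3, 0, 5, 4, 2, 7, 6]
  Result: [1, 3, 0, 5, 4, 2, 7, 6]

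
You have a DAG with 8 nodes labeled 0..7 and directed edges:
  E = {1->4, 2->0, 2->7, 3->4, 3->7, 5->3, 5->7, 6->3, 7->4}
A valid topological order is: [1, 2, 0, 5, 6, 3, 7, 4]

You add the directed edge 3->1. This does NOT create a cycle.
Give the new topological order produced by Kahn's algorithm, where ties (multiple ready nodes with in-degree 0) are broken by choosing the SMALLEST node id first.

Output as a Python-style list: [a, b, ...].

Answer: [2, 0, 5, 6, 3, 1, 7, 4]

Derivation:
Old toposort: [1, 2, 0, 5, 6, 3, 7, 4]
Added edge: 3->1
Position of 3 (5) > position of 1 (0). Must reorder: 3 must now come before 1.
Run Kahn's algorithm (break ties by smallest node id):
  initial in-degrees: [1, 1, 0, 2, 3, 0, 0, 3]
  ready (indeg=0): [2, 5, 6]
  pop 2: indeg[0]->0; indeg[7]->2 | ready=[0, 5, 6] | order so far=[2]
  pop 0: no out-edges | ready=[5, 6] | order so far=[2, 0]
  pop 5: indeg[3]->1; indeg[7]->1 | ready=[6] | order so far=[2, 0, 5]
  pop 6: indeg[3]->0 | ready=[3] | order so far=[2, 0, 5, 6]
  pop 3: indeg[1]->0; indeg[4]->2; indeg[7]->0 | ready=[1, 7] | order so far=[2, 0, 5, 6, 3]
  pop 1: indeg[4]->1 | ready=[7] | order so far=[2, 0, 5, 6, 3, 1]
  pop 7: indeg[4]->0 | ready=[4] | order so far=[2, 0, 5, 6, 3, 1, 7]
  pop 4: no out-edges | ready=[] | order so far=[2, 0, 5, 6, 3, 1, 7, 4]
  Result: [2, 0, 5, 6, 3, 1, 7, 4]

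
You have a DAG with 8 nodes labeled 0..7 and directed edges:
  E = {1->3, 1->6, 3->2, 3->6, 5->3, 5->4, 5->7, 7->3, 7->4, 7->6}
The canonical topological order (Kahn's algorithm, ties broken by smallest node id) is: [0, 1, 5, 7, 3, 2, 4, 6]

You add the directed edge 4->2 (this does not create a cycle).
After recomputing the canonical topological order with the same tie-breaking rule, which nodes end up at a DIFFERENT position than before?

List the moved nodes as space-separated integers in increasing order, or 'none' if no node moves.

Answer: 2 4

Derivation:
Old toposort: [0, 1, 5, 7, 3, 2, 4, 6]
Added edge 4->2
Recompute Kahn (smallest-id tiebreak):
  initial in-degrees: [0, 0, 2, 3, 2, 0, 3, 1]
  ready (indeg=0): [0, 1, 5]
  pop 0: no out-edges | ready=[1, 5] | order so far=[0]
  pop 1: indeg[3]->2; indeg[6]->2 | ready=[5] | order so far=[0, 1]
  pop 5: indeg[3]->1; indeg[4]->1; indeg[7]->0 | ready=[7] | order so far=[0, 1, 5]
  pop 7: indeg[3]->0; indeg[4]->0; indeg[6]->1 | ready=[3, 4] | order so far=[0, 1, 5, 7]
  pop 3: indeg[2]->1; indeg[6]->0 | ready=[4, 6] | order so far=[0, 1, 5, 7, 3]
  pop 4: indeg[2]->0 | ready=[2, 6] | order so far=[0, 1, 5, 7, 3, 4]
  pop 2: no out-edges | ready=[6] | order so far=[0, 1, 5, 7, 3, 4, 2]
  pop 6: no out-edges | ready=[] | order so far=[0, 1, 5, 7, 3, 4, 2, 6]
New canonical toposort: [0, 1, 5, 7, 3, 4, 2, 6]
Compare positions:
  Node 0: index 0 -> 0 (same)
  Node 1: index 1 -> 1 (same)
  Node 2: index 5 -> 6 (moved)
  Node 3: index 4 -> 4 (same)
  Node 4: index 6 -> 5 (moved)
  Node 5: index 2 -> 2 (same)
  Node 6: index 7 -> 7 (same)
  Node 7: index 3 -> 3 (same)
Nodes that changed position: 2 4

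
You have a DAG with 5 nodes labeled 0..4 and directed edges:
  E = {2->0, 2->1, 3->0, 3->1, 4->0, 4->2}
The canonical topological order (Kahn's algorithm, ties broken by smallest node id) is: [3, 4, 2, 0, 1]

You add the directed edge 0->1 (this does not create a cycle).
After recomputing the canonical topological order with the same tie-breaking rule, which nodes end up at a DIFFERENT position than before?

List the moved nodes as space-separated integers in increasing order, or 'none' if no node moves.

Answer: none

Derivation:
Old toposort: [3, 4, 2, 0, 1]
Added edge 0->1
Recompute Kahn (smallest-id tiebreak):
  initial in-degrees: [3, 3, 1, 0, 0]
  ready (indeg=0): [3, 4]
  pop 3: indeg[0]->2; indeg[1]->2 | ready=[4] | order so far=[3]
  pop 4: indeg[0]->1; indeg[2]->0 | ready=[2] | order so far=[3, 4]
  pop 2: indeg[0]->0; indeg[1]->1 | ready=[0] | order so far=[3, 4, 2]
  pop 0: indeg[1]->0 | ready=[1] | order so far=[3, 4, 2, 0]
  pop 1: no out-edges | ready=[] | order so far=[3, 4, 2, 0, 1]
New canonical toposort: [3, 4, 2, 0, 1]
Compare positions:
  Node 0: index 3 -> 3 (same)
  Node 1: index 4 -> 4 (same)
  Node 2: index 2 -> 2 (same)
  Node 3: index 0 -> 0 (same)
  Node 4: index 1 -> 1 (same)
Nodes that changed position: none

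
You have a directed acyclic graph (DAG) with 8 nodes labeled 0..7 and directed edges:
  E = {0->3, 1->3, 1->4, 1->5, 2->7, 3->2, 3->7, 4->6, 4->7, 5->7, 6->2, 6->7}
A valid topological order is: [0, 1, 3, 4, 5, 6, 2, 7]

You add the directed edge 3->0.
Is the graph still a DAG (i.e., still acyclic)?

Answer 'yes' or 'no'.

Given toposort: [0, 1, 3, 4, 5, 6, 2, 7]
Position of 3: index 2; position of 0: index 0
New edge 3->0: backward (u after v in old order)
Backward edge: old toposort is now invalid. Check if this creates a cycle.
Does 0 already reach 3? Reachable from 0: [0, 2, 3, 7]. YES -> cycle!
Still a DAG? no

Answer: no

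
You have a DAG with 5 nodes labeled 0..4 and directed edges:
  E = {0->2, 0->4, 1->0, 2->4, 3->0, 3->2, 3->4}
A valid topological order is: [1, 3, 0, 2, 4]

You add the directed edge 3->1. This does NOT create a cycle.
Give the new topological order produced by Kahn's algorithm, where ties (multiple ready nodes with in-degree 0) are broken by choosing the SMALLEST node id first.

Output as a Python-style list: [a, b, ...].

Old toposort: [1, 3, 0, 2, 4]
Added edge: 3->1
Position of 3 (1) > position of 1 (0). Must reorder: 3 must now come before 1.
Run Kahn's algorithm (break ties by smallest node id):
  initial in-degrees: [2, 1, 2, 0, 3]
  ready (indeg=0): [3]
  pop 3: indeg[0]->1; indeg[1]->0; indeg[2]->1; indeg[4]->2 | ready=[1] | order so far=[3]
  pop 1: indeg[0]->0 | ready=[0] | order so far=[3, 1]
  pop 0: indeg[2]->0; indeg[4]->1 | ready=[2] | order so far=[3, 1, 0]
  pop 2: indeg[4]->0 | ready=[4] | order so far=[3, 1, 0, 2]
  pop 4: no out-edges | ready=[] | order so far=[3, 1, 0, 2, 4]
  Result: [3, 1, 0, 2, 4]

Answer: [3, 1, 0, 2, 4]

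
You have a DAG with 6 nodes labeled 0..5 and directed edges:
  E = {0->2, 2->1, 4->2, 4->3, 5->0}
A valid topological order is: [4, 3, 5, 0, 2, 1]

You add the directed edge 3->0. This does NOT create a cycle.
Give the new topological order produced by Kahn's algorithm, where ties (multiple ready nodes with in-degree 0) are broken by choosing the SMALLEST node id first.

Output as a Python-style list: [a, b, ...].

Answer: [4, 3, 5, 0, 2, 1]

Derivation:
Old toposort: [4, 3, 5, 0, 2, 1]
Added edge: 3->0
Position of 3 (1) < position of 0 (3). Old order still valid.
Run Kahn's algorithm (break ties by smallest node id):
  initial in-degrees: [2, 1, 2, 1, 0, 0]
  ready (indeg=0): [4, 5]
  pop 4: indeg[2]->1; indeg[3]->0 | ready=[3, 5] | order so far=[4]
  pop 3: indeg[0]->1 | ready=[5] | order so far=[4, 3]
  pop 5: indeg[0]->0 | ready=[0] | order so far=[4, 3, 5]
  pop 0: indeg[2]->0 | ready=[2] | order so far=[4, 3, 5, 0]
  pop 2: indeg[1]->0 | ready=[1] | order so far=[4, 3, 5, 0, 2]
  pop 1: no out-edges | ready=[] | order so far=[4, 3, 5, 0, 2, 1]
  Result: [4, 3, 5, 0, 2, 1]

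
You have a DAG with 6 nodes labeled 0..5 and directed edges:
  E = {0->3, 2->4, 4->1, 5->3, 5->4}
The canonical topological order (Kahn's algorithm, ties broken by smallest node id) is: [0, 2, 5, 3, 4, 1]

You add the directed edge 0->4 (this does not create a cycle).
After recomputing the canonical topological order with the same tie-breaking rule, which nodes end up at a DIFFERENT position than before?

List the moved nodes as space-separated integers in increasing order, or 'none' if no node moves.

Answer: none

Derivation:
Old toposort: [0, 2, 5, 3, 4, 1]
Added edge 0->4
Recompute Kahn (smallest-id tiebreak):
  initial in-degrees: [0, 1, 0, 2, 3, 0]
  ready (indeg=0): [0, 2, 5]
  pop 0: indeg[3]->1; indeg[4]->2 | ready=[2, 5] | order so far=[0]
  pop 2: indeg[4]->1 | ready=[5] | order so far=[0, 2]
  pop 5: indeg[3]->0; indeg[4]->0 | ready=[3, 4] | order so far=[0, 2, 5]
  pop 3: no out-edges | ready=[4] | order so far=[0, 2, 5, 3]
  pop 4: indeg[1]->0 | ready=[1] | order so far=[0, 2, 5, 3, 4]
  pop 1: no out-edges | ready=[] | order so far=[0, 2, 5, 3, 4, 1]
New canonical toposort: [0, 2, 5, 3, 4, 1]
Compare positions:
  Node 0: index 0 -> 0 (same)
  Node 1: index 5 -> 5 (same)
  Node 2: index 1 -> 1 (same)
  Node 3: index 3 -> 3 (same)
  Node 4: index 4 -> 4 (same)
  Node 5: index 2 -> 2 (same)
Nodes that changed position: none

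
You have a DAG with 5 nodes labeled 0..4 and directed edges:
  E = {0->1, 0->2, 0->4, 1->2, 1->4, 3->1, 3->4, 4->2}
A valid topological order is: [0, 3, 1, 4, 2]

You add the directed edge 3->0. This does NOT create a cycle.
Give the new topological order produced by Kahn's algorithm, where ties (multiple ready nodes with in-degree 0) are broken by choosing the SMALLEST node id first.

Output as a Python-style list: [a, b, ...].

Answer: [3, 0, 1, 4, 2]

Derivation:
Old toposort: [0, 3, 1, 4, 2]
Added edge: 3->0
Position of 3 (1) > position of 0 (0). Must reorder: 3 must now come before 0.
Run Kahn's algorithm (break ties by smallest node id):
  initial in-degrees: [1, 2, 3, 0, 3]
  ready (indeg=0): [3]
  pop 3: indeg[0]->0; indeg[1]->1; indeg[4]->2 | ready=[0] | order so far=[3]
  pop 0: indeg[1]->0; indeg[2]->2; indeg[4]->1 | ready=[1] | order so far=[3, 0]
  pop 1: indeg[2]->1; indeg[4]->0 | ready=[4] | order so far=[3, 0, 1]
  pop 4: indeg[2]->0 | ready=[2] | order so far=[3, 0, 1, 4]
  pop 2: no out-edges | ready=[] | order so far=[3, 0, 1, 4, 2]
  Result: [3, 0, 1, 4, 2]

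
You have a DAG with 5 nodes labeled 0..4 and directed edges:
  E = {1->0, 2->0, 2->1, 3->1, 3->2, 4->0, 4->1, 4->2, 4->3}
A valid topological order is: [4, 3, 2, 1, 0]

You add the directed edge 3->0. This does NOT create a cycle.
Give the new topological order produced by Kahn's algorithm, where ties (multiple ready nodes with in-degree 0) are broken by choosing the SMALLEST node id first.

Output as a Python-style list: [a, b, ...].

Old toposort: [4, 3, 2, 1, 0]
Added edge: 3->0
Position of 3 (1) < position of 0 (4). Old order still valid.
Run Kahn's algorithm (break ties by smallest node id):
  initial in-degrees: [4, 3, 2, 1, 0]
  ready (indeg=0): [4]
  pop 4: indeg[0]->3; indeg[1]->2; indeg[2]->1; indeg[3]->0 | ready=[3] | order so far=[4]
  pop 3: indeg[0]->2; indeg[1]->1; indeg[2]->0 | ready=[2] | order so far=[4, 3]
  pop 2: indeg[0]->1; indeg[1]->0 | ready=[1] | order so far=[4, 3, 2]
  pop 1: indeg[0]->0 | ready=[0] | order so far=[4, 3, 2, 1]
  pop 0: no out-edges | ready=[] | order so far=[4, 3, 2, 1, 0]
  Result: [4, 3, 2, 1, 0]

Answer: [4, 3, 2, 1, 0]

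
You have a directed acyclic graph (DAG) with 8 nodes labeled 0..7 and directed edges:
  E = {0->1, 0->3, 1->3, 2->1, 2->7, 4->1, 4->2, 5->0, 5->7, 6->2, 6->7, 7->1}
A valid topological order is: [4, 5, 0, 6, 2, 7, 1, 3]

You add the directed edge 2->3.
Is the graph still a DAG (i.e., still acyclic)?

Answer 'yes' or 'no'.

Given toposort: [4, 5, 0, 6, 2, 7, 1, 3]
Position of 2: index 4; position of 3: index 7
New edge 2->3: forward
Forward edge: respects the existing order. Still a DAG, same toposort still valid.
Still a DAG? yes

Answer: yes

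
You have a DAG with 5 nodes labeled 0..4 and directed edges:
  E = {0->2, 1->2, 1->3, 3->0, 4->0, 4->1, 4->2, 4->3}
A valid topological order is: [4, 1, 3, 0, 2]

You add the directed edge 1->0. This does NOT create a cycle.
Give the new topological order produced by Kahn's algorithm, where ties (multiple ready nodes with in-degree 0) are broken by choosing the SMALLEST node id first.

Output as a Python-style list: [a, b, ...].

Answer: [4, 1, 3, 0, 2]

Derivation:
Old toposort: [4, 1, 3, 0, 2]
Added edge: 1->0
Position of 1 (1) < position of 0 (3). Old order still valid.
Run Kahn's algorithm (break ties by smallest node id):
  initial in-degrees: [3, 1, 3, 2, 0]
  ready (indeg=0): [4]
  pop 4: indeg[0]->2; indeg[1]->0; indeg[2]->2; indeg[3]->1 | ready=[1] | order so far=[4]
  pop 1: indeg[0]->1; indeg[2]->1; indeg[3]->0 | ready=[3] | order so far=[4, 1]
  pop 3: indeg[0]->0 | ready=[0] | order so far=[4, 1, 3]
  pop 0: indeg[2]->0 | ready=[2] | order so far=[4, 1, 3, 0]
  pop 2: no out-edges | ready=[] | order so far=[4, 1, 3, 0, 2]
  Result: [4, 1, 3, 0, 2]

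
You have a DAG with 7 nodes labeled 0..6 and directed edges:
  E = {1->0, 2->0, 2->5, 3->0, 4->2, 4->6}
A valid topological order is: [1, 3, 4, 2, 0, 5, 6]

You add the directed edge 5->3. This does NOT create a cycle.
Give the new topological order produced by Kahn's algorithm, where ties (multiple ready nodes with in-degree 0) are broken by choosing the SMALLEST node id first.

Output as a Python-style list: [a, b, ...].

Answer: [1, 4, 2, 5, 3, 0, 6]

Derivation:
Old toposort: [1, 3, 4, 2, 0, 5, 6]
Added edge: 5->3
Position of 5 (5) > position of 3 (1). Must reorder: 5 must now come before 3.
Run Kahn's algorithm (break ties by smallest node id):
  initial in-degrees: [3, 0, 1, 1, 0, 1, 1]
  ready (indeg=0): [1, 4]
  pop 1: indeg[0]->2 | ready=[4] | order so far=[1]
  pop 4: indeg[2]->0; indeg[6]->0 | ready=[2, 6] | order so far=[1, 4]
  pop 2: indeg[0]->1; indeg[5]->0 | ready=[5, 6] | order so far=[1, 4, 2]
  pop 5: indeg[3]->0 | ready=[3, 6] | order so far=[1, 4, 2, 5]
  pop 3: indeg[0]->0 | ready=[0, 6] | order so far=[1, 4, 2, 5, 3]
  pop 0: no out-edges | ready=[6] | order so far=[1, 4, 2, 5, 3, 0]
  pop 6: no out-edges | ready=[] | order so far=[1, 4, 2, 5, 3, 0, 6]
  Result: [1, 4, 2, 5, 3, 0, 6]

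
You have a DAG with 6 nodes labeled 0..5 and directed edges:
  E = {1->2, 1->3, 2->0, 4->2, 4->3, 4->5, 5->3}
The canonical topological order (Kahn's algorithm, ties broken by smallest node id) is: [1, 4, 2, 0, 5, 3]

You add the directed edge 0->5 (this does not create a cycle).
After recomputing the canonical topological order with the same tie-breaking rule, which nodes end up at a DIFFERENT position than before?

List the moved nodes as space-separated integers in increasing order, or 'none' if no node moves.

Answer: none

Derivation:
Old toposort: [1, 4, 2, 0, 5, 3]
Added edge 0->5
Recompute Kahn (smallest-id tiebreak):
  initial in-degrees: [1, 0, 2, 3, 0, 2]
  ready (indeg=0): [1, 4]
  pop 1: indeg[2]->1; indeg[3]->2 | ready=[4] | order so far=[1]
  pop 4: indeg[2]->0; indeg[3]->1; indeg[5]->1 | ready=[2] | order so far=[1, 4]
  pop 2: indeg[0]->0 | ready=[0] | order so far=[1, 4, 2]
  pop 0: indeg[5]->0 | ready=[5] | order so far=[1, 4, 2, 0]
  pop 5: indeg[3]->0 | ready=[3] | order so far=[1, 4, 2, 0, 5]
  pop 3: no out-edges | ready=[] | order so far=[1, 4, 2, 0, 5, 3]
New canonical toposort: [1, 4, 2, 0, 5, 3]
Compare positions:
  Node 0: index 3 -> 3 (same)
  Node 1: index 0 -> 0 (same)
  Node 2: index 2 -> 2 (same)
  Node 3: index 5 -> 5 (same)
  Node 4: index 1 -> 1 (same)
  Node 5: index 4 -> 4 (same)
Nodes that changed position: none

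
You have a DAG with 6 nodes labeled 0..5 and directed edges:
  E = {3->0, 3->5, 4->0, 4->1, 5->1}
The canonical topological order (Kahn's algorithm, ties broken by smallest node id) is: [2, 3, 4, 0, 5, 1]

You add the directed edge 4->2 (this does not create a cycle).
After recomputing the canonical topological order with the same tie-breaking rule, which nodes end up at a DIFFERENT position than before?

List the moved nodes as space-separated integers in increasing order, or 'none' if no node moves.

Old toposort: [2, 3, 4, 0, 5, 1]
Added edge 4->2
Recompute Kahn (smallest-id tiebreak):
  initial in-degrees: [2, 2, 1, 0, 0, 1]
  ready (indeg=0): [3, 4]
  pop 3: indeg[0]->1; indeg[5]->0 | ready=[4, 5] | order so far=[3]
  pop 4: indeg[0]->0; indeg[1]->1; indeg[2]->0 | ready=[0, 2, 5] | order so far=[3, 4]
  pop 0: no out-edges | ready=[2, 5] | order so far=[3, 4, 0]
  pop 2: no out-edges | ready=[5] | order so far=[3, 4, 0, 2]
  pop 5: indeg[1]->0 | ready=[1] | order so far=[3, 4, 0, 2, 5]
  pop 1: no out-edges | ready=[] | order so far=[3, 4, 0, 2, 5, 1]
New canonical toposort: [3, 4, 0, 2, 5, 1]
Compare positions:
  Node 0: index 3 -> 2 (moved)
  Node 1: index 5 -> 5 (same)
  Node 2: index 0 -> 3 (moved)
  Node 3: index 1 -> 0 (moved)
  Node 4: index 2 -> 1 (moved)
  Node 5: index 4 -> 4 (same)
Nodes that changed position: 0 2 3 4

Answer: 0 2 3 4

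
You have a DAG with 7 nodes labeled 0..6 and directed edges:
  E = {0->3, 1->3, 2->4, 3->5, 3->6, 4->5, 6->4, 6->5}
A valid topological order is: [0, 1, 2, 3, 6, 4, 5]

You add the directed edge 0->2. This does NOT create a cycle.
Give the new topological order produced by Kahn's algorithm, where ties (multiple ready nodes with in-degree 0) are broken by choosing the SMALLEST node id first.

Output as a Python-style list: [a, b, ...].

Old toposort: [0, 1, 2, 3, 6, 4, 5]
Added edge: 0->2
Position of 0 (0) < position of 2 (2). Old order still valid.
Run Kahn's algorithm (break ties by smallest node id):
  initial in-degrees: [0, 0, 1, 2, 2, 3, 1]
  ready (indeg=0): [0, 1]
  pop 0: indeg[2]->0; indeg[3]->1 | ready=[1, 2] | order so far=[0]
  pop 1: indeg[3]->0 | ready=[2, 3] | order so far=[0, 1]
  pop 2: indeg[4]->1 | ready=[3] | order so far=[0, 1, 2]
  pop 3: indeg[5]->2; indeg[6]->0 | ready=[6] | order so far=[0, 1, 2, 3]
  pop 6: indeg[4]->0; indeg[5]->1 | ready=[4] | order so far=[0, 1, 2, 3, 6]
  pop 4: indeg[5]->0 | ready=[5] | order so far=[0, 1, 2, 3, 6, 4]
  pop 5: no out-edges | ready=[] | order so far=[0, 1, 2, 3, 6, 4, 5]
  Result: [0, 1, 2, 3, 6, 4, 5]

Answer: [0, 1, 2, 3, 6, 4, 5]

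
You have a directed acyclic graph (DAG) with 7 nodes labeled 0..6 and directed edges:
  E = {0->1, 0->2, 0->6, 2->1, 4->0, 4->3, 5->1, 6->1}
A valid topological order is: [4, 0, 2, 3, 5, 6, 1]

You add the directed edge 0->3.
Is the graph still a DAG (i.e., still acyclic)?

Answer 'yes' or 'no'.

Answer: yes

Derivation:
Given toposort: [4, 0, 2, 3, 5, 6, 1]
Position of 0: index 1; position of 3: index 3
New edge 0->3: forward
Forward edge: respects the existing order. Still a DAG, same toposort still valid.
Still a DAG? yes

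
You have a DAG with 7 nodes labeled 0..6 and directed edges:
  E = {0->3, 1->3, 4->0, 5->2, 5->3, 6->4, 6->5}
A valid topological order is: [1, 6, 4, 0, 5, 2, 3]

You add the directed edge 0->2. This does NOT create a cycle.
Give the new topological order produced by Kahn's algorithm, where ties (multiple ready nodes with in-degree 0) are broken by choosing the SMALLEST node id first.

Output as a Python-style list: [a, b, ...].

Old toposort: [1, 6, 4, 0, 5, 2, 3]
Added edge: 0->2
Position of 0 (3) < position of 2 (5). Old order still valid.
Run Kahn's algorithm (break ties by smallest node id):
  initial in-degrees: [1, 0, 2, 3, 1, 1, 0]
  ready (indeg=0): [1, 6]
  pop 1: indeg[3]->2 | ready=[6] | order so far=[1]
  pop 6: indeg[4]->0; indeg[5]->0 | ready=[4, 5] | order so far=[1, 6]
  pop 4: indeg[0]->0 | ready=[0, 5] | order so far=[1, 6, 4]
  pop 0: indeg[2]->1; indeg[3]->1 | ready=[5] | order so far=[1, 6, 4, 0]
  pop 5: indeg[2]->0; indeg[3]->0 | ready=[2, 3] | order so far=[1, 6, 4, 0, 5]
  pop 2: no out-edges | ready=[3] | order so far=[1, 6, 4, 0, 5, 2]
  pop 3: no out-edges | ready=[] | order so far=[1, 6, 4, 0, 5, 2, 3]
  Result: [1, 6, 4, 0, 5, 2, 3]

Answer: [1, 6, 4, 0, 5, 2, 3]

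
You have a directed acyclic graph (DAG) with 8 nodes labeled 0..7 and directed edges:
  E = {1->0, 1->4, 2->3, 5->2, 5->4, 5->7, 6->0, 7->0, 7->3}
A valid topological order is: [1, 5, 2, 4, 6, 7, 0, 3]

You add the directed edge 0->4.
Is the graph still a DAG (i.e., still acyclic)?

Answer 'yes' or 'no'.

Answer: yes

Derivation:
Given toposort: [1, 5, 2, 4, 6, 7, 0, 3]
Position of 0: index 6; position of 4: index 3
New edge 0->4: backward (u after v in old order)
Backward edge: old toposort is now invalid. Check if this creates a cycle.
Does 4 already reach 0? Reachable from 4: [4]. NO -> still a DAG (reorder needed).
Still a DAG? yes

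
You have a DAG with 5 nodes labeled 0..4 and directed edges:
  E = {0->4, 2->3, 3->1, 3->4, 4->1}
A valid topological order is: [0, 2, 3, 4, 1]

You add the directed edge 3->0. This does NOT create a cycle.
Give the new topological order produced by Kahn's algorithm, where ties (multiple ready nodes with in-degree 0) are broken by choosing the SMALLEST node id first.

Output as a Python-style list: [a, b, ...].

Answer: [2, 3, 0, 4, 1]

Derivation:
Old toposort: [0, 2, 3, 4, 1]
Added edge: 3->0
Position of 3 (2) > position of 0 (0). Must reorder: 3 must now come before 0.
Run Kahn's algorithm (break ties by smallest node id):
  initial in-degrees: [1, 2, 0, 1, 2]
  ready (indeg=0): [2]
  pop 2: indeg[3]->0 | ready=[3] | order so far=[2]
  pop 3: indeg[0]->0; indeg[1]->1; indeg[4]->1 | ready=[0] | order so far=[2, 3]
  pop 0: indeg[4]->0 | ready=[4] | order so far=[2, 3, 0]
  pop 4: indeg[1]->0 | ready=[1] | order so far=[2, 3, 0, 4]
  pop 1: no out-edges | ready=[] | order so far=[2, 3, 0, 4, 1]
  Result: [2, 3, 0, 4, 1]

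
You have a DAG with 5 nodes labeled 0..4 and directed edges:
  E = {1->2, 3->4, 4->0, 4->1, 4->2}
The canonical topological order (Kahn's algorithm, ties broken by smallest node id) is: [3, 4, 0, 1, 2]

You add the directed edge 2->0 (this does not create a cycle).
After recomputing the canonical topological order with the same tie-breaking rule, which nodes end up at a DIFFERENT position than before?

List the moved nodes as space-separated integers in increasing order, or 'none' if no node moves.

Answer: 0 1 2

Derivation:
Old toposort: [3, 4, 0, 1, 2]
Added edge 2->0
Recompute Kahn (smallest-id tiebreak):
  initial in-degrees: [2, 1, 2, 0, 1]
  ready (indeg=0): [3]
  pop 3: indeg[4]->0 | ready=[4] | order so far=[3]
  pop 4: indeg[0]->1; indeg[1]->0; indeg[2]->1 | ready=[1] | order so far=[3, 4]
  pop 1: indeg[2]->0 | ready=[2] | order so far=[3, 4, 1]
  pop 2: indeg[0]->0 | ready=[0] | order so far=[3, 4, 1, 2]
  pop 0: no out-edges | ready=[] | order so far=[3, 4, 1, 2, 0]
New canonical toposort: [3, 4, 1, 2, 0]
Compare positions:
  Node 0: index 2 -> 4 (moved)
  Node 1: index 3 -> 2 (moved)
  Node 2: index 4 -> 3 (moved)
  Node 3: index 0 -> 0 (same)
  Node 4: index 1 -> 1 (same)
Nodes that changed position: 0 1 2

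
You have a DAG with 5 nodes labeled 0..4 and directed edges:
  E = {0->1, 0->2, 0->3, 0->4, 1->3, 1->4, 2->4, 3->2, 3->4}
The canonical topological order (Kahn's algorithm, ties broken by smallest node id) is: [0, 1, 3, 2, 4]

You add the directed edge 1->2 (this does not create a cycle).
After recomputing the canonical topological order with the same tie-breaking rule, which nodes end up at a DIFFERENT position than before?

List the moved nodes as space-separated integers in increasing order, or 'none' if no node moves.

Old toposort: [0, 1, 3, 2, 4]
Added edge 1->2
Recompute Kahn (smallest-id tiebreak):
  initial in-degrees: [0, 1, 3, 2, 4]
  ready (indeg=0): [0]
  pop 0: indeg[1]->0; indeg[2]->2; indeg[3]->1; indeg[4]->3 | ready=[1] | order so far=[0]
  pop 1: indeg[2]->1; indeg[3]->0; indeg[4]->2 | ready=[3] | order so far=[0, 1]
  pop 3: indeg[2]->0; indeg[4]->1 | ready=[2] | order so far=[0, 1, 3]
  pop 2: indeg[4]->0 | ready=[4] | order so far=[0, 1, 3, 2]
  pop 4: no out-edges | ready=[] | order so far=[0, 1, 3, 2, 4]
New canonical toposort: [0, 1, 3, 2, 4]
Compare positions:
  Node 0: index 0 -> 0 (same)
  Node 1: index 1 -> 1 (same)
  Node 2: index 3 -> 3 (same)
  Node 3: index 2 -> 2 (same)
  Node 4: index 4 -> 4 (same)
Nodes that changed position: none

Answer: none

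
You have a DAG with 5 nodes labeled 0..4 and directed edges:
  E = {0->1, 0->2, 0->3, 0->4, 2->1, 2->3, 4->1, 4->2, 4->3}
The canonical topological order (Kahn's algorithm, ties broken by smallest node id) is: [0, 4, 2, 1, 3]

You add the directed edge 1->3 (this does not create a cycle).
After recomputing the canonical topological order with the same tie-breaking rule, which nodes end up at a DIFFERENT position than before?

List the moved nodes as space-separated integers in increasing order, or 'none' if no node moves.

Old toposort: [0, 4, 2, 1, 3]
Added edge 1->3
Recompute Kahn (smallest-id tiebreak):
  initial in-degrees: [0, 3, 2, 4, 1]
  ready (indeg=0): [0]
  pop 0: indeg[1]->2; indeg[2]->1; indeg[3]->3; indeg[4]->0 | ready=[4] | order so far=[0]
  pop 4: indeg[1]->1; indeg[2]->0; indeg[3]->2 | ready=[2] | order so far=[0, 4]
  pop 2: indeg[1]->0; indeg[3]->1 | ready=[1] | order so far=[0, 4, 2]
  pop 1: indeg[3]->0 | ready=[3] | order so far=[0, 4, 2, 1]
  pop 3: no out-edges | ready=[] | order so far=[0, 4, 2, 1, 3]
New canonical toposort: [0, 4, 2, 1, 3]
Compare positions:
  Node 0: index 0 -> 0 (same)
  Node 1: index 3 -> 3 (same)
  Node 2: index 2 -> 2 (same)
  Node 3: index 4 -> 4 (same)
  Node 4: index 1 -> 1 (same)
Nodes that changed position: none

Answer: none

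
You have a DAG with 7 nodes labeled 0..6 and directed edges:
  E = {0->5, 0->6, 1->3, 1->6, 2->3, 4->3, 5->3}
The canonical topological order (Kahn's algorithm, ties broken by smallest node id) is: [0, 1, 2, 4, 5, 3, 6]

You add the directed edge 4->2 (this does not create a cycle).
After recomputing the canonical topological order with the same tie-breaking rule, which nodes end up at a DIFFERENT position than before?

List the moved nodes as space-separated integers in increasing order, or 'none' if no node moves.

Old toposort: [0, 1, 2, 4, 5, 3, 6]
Added edge 4->2
Recompute Kahn (smallest-id tiebreak):
  initial in-degrees: [0, 0, 1, 4, 0, 1, 2]
  ready (indeg=0): [0, 1, 4]
  pop 0: indeg[5]->0; indeg[6]->1 | ready=[1, 4, 5] | order so far=[0]
  pop 1: indeg[3]->3; indeg[6]->0 | ready=[4, 5, 6] | order so far=[0, 1]
  pop 4: indeg[2]->0; indeg[3]->2 | ready=[2, 5, 6] | order so far=[0, 1, 4]
  pop 2: indeg[3]->1 | ready=[5, 6] | order so far=[0, 1, 4, 2]
  pop 5: indeg[3]->0 | ready=[3, 6] | order so far=[0, 1, 4, 2, 5]
  pop 3: no out-edges | ready=[6] | order so far=[0, 1, 4, 2, 5, 3]
  pop 6: no out-edges | ready=[] | order so far=[0, 1, 4, 2, 5, 3, 6]
New canonical toposort: [0, 1, 4, 2, 5, 3, 6]
Compare positions:
  Node 0: index 0 -> 0 (same)
  Node 1: index 1 -> 1 (same)
  Node 2: index 2 -> 3 (moved)
  Node 3: index 5 -> 5 (same)
  Node 4: index 3 -> 2 (moved)
  Node 5: index 4 -> 4 (same)
  Node 6: index 6 -> 6 (same)
Nodes that changed position: 2 4

Answer: 2 4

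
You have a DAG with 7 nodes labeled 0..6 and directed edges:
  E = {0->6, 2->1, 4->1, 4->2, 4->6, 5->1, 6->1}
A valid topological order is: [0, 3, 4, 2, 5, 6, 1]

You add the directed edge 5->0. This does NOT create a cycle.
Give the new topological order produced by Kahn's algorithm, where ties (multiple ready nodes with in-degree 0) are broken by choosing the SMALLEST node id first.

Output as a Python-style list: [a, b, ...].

Old toposort: [0, 3, 4, 2, 5, 6, 1]
Added edge: 5->0
Position of 5 (4) > position of 0 (0). Must reorder: 5 must now come before 0.
Run Kahn's algorithm (break ties by smallest node id):
  initial in-degrees: [1, 4, 1, 0, 0, 0, 2]
  ready (indeg=0): [3, 4, 5]
  pop 3: no out-edges | ready=[4, 5] | order so far=[3]
  pop 4: indeg[1]->3; indeg[2]->0; indeg[6]->1 | ready=[2, 5] | order so far=[3, 4]
  pop 2: indeg[1]->2 | ready=[5] | order so far=[3, 4, 2]
  pop 5: indeg[0]->0; indeg[1]->1 | ready=[0] | order so far=[3, 4, 2, 5]
  pop 0: indeg[6]->0 | ready=[6] | order so far=[3, 4, 2, 5, 0]
  pop 6: indeg[1]->0 | ready=[1] | order so far=[3, 4, 2, 5, 0, 6]
  pop 1: no out-edges | ready=[] | order so far=[3, 4, 2, 5, 0, 6, 1]
  Result: [3, 4, 2, 5, 0, 6, 1]

Answer: [3, 4, 2, 5, 0, 6, 1]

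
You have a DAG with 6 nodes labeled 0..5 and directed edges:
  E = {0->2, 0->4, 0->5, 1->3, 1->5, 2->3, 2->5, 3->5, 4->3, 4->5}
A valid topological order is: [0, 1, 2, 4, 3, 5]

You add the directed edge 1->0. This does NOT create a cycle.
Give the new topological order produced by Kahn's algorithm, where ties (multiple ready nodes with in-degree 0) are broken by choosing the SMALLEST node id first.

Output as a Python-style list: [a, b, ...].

Answer: [1, 0, 2, 4, 3, 5]

Derivation:
Old toposort: [0, 1, 2, 4, 3, 5]
Added edge: 1->0
Position of 1 (1) > position of 0 (0). Must reorder: 1 must now come before 0.
Run Kahn's algorithm (break ties by smallest node id):
  initial in-degrees: [1, 0, 1, 3, 1, 5]
  ready (indeg=0): [1]
  pop 1: indeg[0]->0; indeg[3]->2; indeg[5]->4 | ready=[0] | order so far=[1]
  pop 0: indeg[2]->0; indeg[4]->0; indeg[5]->3 | ready=[2, 4] | order so far=[1, 0]
  pop 2: indeg[3]->1; indeg[5]->2 | ready=[4] | order so far=[1, 0, 2]
  pop 4: indeg[3]->0; indeg[5]->1 | ready=[3] | order so far=[1, 0, 2, 4]
  pop 3: indeg[5]->0 | ready=[5] | order so far=[1, 0, 2, 4, 3]
  pop 5: no out-edges | ready=[] | order so far=[1, 0, 2, 4, 3, 5]
  Result: [1, 0, 2, 4, 3, 5]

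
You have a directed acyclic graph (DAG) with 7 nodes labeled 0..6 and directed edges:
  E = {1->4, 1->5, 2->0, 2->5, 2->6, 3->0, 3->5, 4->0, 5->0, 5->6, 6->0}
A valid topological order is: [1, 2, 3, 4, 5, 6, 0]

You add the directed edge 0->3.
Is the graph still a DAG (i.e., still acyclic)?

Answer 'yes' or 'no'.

Given toposort: [1, 2, 3, 4, 5, 6, 0]
Position of 0: index 6; position of 3: index 2
New edge 0->3: backward (u after v in old order)
Backward edge: old toposort is now invalid. Check if this creates a cycle.
Does 3 already reach 0? Reachable from 3: [0, 3, 5, 6]. YES -> cycle!
Still a DAG? no

Answer: no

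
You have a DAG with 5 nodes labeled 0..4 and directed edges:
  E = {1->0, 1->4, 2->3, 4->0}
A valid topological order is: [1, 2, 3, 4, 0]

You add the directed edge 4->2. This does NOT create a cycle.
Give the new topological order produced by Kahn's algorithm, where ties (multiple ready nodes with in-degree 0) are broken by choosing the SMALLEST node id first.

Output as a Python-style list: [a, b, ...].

Answer: [1, 4, 0, 2, 3]

Derivation:
Old toposort: [1, 2, 3, 4, 0]
Added edge: 4->2
Position of 4 (3) > position of 2 (1). Must reorder: 4 must now come before 2.
Run Kahn's algorithm (break ties by smallest node id):
  initial in-degrees: [2, 0, 1, 1, 1]
  ready (indeg=0): [1]
  pop 1: indeg[0]->1; indeg[4]->0 | ready=[4] | order so far=[1]
  pop 4: indeg[0]->0; indeg[2]->0 | ready=[0, 2] | order so far=[1, 4]
  pop 0: no out-edges | ready=[2] | order so far=[1, 4, 0]
  pop 2: indeg[3]->0 | ready=[3] | order so far=[1, 4, 0, 2]
  pop 3: no out-edges | ready=[] | order so far=[1, 4, 0, 2, 3]
  Result: [1, 4, 0, 2, 3]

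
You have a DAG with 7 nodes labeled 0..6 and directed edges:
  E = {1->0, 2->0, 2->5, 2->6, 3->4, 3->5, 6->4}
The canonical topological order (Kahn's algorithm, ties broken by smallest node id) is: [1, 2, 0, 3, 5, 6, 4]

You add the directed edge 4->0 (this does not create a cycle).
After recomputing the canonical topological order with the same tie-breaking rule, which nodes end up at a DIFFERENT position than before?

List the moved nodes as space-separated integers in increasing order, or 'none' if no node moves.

Old toposort: [1, 2, 0, 3, 5, 6, 4]
Added edge 4->0
Recompute Kahn (smallest-id tiebreak):
  initial in-degrees: [3, 0, 0, 0, 2, 2, 1]
  ready (indeg=0): [1, 2, 3]
  pop 1: indeg[0]->2 | ready=[2, 3] | order so far=[1]
  pop 2: indeg[0]->1; indeg[5]->1; indeg[6]->0 | ready=[3, 6] | order so far=[1, 2]
  pop 3: indeg[4]->1; indeg[5]->0 | ready=[5, 6] | order so far=[1, 2, 3]
  pop 5: no out-edges | ready=[6] | order so far=[1, 2, 3, 5]
  pop 6: indeg[4]->0 | ready=[4] | order so far=[1, 2, 3, 5, 6]
  pop 4: indeg[0]->0 | ready=[0] | order so far=[1, 2, 3, 5, 6, 4]
  pop 0: no out-edges | ready=[] | order so far=[1, 2, 3, 5, 6, 4, 0]
New canonical toposort: [1, 2, 3, 5, 6, 4, 0]
Compare positions:
  Node 0: index 2 -> 6 (moved)
  Node 1: index 0 -> 0 (same)
  Node 2: index 1 -> 1 (same)
  Node 3: index 3 -> 2 (moved)
  Node 4: index 6 -> 5 (moved)
  Node 5: index 4 -> 3 (moved)
  Node 6: index 5 -> 4 (moved)
Nodes that changed position: 0 3 4 5 6

Answer: 0 3 4 5 6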